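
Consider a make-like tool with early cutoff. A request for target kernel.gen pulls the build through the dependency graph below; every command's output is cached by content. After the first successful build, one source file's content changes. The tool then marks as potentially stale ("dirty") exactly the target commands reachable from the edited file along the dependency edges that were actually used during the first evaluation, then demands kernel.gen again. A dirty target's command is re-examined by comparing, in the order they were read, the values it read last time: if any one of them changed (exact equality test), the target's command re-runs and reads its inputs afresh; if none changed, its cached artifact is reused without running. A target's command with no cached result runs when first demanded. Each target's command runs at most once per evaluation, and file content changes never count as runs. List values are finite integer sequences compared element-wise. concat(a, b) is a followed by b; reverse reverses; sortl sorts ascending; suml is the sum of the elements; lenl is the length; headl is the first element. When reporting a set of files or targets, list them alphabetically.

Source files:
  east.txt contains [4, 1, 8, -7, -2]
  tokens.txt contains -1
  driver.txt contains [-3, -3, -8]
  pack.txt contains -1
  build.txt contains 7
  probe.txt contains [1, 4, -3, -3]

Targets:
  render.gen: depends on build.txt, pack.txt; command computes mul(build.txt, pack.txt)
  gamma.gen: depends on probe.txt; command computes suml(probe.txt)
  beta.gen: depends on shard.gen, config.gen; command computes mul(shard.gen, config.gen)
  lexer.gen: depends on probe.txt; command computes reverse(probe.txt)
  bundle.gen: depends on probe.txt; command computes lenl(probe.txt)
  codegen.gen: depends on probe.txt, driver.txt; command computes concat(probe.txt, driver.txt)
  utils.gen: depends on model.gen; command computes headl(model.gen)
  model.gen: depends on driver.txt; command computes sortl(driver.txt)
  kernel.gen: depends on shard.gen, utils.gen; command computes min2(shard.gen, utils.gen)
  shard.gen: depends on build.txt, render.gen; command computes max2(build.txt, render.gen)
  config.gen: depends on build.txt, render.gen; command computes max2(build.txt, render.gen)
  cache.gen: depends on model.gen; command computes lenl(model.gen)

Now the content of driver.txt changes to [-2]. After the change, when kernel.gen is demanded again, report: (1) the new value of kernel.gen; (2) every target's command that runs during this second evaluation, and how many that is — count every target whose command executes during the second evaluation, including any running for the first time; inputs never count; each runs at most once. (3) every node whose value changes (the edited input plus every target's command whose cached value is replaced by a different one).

Demanding kernel.gen again yields -2.
3 target commands run: kernel.gen, model.gen, utils.gen.
The nodes whose values change: driver.txt, kernel.gen, model.gen, utils.gen.

First demand of the output computes:
  model.gen = sortl([-3, -3, -8]) = [-8, -3, -3]
  render.gen = mul(7, -1) = -7
  shard.gen = max2(7, -7) = 7
  utils.gen = headl([-8, -3, -3]) = -8
  kernel.gen = min2(7, -8) = -8

After the edit, cleaning proceeds:
  model.gen: a read changed (driver.txt [-3, -3, -8]->[-2]) — executes, giving [-2].
  utils.gen: a read changed (model.gen [-8, -3, -3]->[-2]) — executes, giving -2.
  kernel.gen: a read changed (utils.gen -8->-2) — executes, giving -2.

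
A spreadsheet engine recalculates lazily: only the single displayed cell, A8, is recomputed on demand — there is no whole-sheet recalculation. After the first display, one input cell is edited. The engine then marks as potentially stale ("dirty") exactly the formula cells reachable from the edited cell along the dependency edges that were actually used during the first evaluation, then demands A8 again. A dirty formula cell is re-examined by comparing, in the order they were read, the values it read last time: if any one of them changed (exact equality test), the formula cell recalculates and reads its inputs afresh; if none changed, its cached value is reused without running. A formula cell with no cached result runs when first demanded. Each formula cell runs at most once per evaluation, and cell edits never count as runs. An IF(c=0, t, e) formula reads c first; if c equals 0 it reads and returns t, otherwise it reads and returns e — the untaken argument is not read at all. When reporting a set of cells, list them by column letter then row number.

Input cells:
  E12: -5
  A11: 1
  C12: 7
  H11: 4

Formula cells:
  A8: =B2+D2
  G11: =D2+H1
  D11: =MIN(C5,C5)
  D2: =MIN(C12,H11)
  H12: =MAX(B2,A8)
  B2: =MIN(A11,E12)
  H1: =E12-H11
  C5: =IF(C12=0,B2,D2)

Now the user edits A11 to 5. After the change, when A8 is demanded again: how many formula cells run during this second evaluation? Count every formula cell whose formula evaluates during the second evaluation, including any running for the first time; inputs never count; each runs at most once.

First evaluation (everything demanded from the output):
  B2 = MIN(1, -5) = -5
  D2 = MIN(7, 4) = 4
  A8 = -5 + 4 = -1

Propagation after the edit:
  B2: runs — A11 1->5; result -5 (same value as before).
  A8: checked — values it read are unchanged (B2 unchanged, D2 unchanged); reused cached -1 without running.

Key observation: the change is absorbed at B2 — it re-runs but produces the same value, and the output's value is unchanged.

Formula cells that run: B2 — 1 in total.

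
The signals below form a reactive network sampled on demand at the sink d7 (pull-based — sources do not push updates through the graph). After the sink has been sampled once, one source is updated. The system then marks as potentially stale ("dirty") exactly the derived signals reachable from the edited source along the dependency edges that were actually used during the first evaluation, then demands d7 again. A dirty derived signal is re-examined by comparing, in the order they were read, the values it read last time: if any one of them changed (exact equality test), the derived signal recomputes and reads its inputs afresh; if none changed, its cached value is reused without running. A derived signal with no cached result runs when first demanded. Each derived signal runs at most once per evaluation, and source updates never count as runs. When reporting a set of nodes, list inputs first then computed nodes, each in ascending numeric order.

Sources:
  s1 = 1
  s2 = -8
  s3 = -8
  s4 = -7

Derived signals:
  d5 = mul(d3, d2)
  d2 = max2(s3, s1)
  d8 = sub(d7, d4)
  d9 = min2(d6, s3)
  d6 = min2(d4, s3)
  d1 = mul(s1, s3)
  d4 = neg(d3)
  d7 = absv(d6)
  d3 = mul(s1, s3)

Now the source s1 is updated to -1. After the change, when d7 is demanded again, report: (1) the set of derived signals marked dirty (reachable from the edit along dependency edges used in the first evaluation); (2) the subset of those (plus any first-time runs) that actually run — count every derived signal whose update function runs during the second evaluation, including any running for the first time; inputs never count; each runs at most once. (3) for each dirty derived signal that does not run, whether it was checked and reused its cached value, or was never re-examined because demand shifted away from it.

Dirty set: d3, d4, d6, d7.
Run set: d3, d4, d6 (3 run).
Re-examined without running (cache reused): d7.
The important point: d6 recomputes to an identical value, and the output ends up unchanged.

Initial pass — values computed on the first demand:
  d3 = mul(1, -8) = -8
  d4 = neg(-8) = 8
  d6 = min2(8, -8) = -8
  d7 = absv(-8) = 8

Second demand — change propagation:
  d3: re-runs because s1 1->-1; new result 8.
  d4: re-runs because d3 -8->8; new result -8.
  d6: re-runs because d4 8->-8; new result -8 (unchanged).
  d7: re-examined; everything it read last time is the same (d6 unchanged) — cache 8 kept, no run.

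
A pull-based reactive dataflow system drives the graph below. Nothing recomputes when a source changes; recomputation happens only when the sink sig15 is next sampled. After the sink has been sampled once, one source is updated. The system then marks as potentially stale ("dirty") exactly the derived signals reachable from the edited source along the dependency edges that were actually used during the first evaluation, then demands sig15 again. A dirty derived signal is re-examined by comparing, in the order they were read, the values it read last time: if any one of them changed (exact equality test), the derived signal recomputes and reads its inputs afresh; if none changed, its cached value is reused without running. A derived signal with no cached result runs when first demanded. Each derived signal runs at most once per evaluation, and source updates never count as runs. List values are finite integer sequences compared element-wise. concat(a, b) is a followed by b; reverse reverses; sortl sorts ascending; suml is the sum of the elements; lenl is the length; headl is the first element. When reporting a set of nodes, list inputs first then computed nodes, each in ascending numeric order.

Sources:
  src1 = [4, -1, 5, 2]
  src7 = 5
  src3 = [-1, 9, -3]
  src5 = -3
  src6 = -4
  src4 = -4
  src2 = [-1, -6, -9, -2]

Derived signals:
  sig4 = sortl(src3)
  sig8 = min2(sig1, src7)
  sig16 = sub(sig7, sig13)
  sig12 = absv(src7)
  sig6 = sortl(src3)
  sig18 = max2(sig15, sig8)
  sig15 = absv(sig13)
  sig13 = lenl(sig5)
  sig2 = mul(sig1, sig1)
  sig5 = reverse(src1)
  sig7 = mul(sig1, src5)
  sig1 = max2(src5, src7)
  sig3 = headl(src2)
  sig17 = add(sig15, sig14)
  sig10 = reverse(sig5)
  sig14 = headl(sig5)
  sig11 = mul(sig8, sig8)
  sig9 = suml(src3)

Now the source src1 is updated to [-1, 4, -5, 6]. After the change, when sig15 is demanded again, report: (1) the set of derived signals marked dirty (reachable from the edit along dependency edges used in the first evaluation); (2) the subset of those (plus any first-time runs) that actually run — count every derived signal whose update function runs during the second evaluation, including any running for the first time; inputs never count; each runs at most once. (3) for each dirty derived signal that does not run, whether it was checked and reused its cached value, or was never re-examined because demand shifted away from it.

Marked dirty: sig5, sig13, sig15.
Derived signals that run: sig5, sig13 — 2 in total.
Checked but reused from cache: sig15.
Key observation: the change is absorbed at sig13 — it re-runs but produces the same value, and the output's value is unchanged.

First evaluation (everything demanded from the output):
  sig5 = reverse([4, -1, 5, 2]) = [2, 5, -1, 4]
  sig13 = lenl([2, 5, -1, 4]) = 4
  sig15 = absv(4) = 4

Propagation after the edit:
  sig5: runs — src1 [4, -1, 5, 2]->[-1, 4, -5, 6]; result [6, -5, 4, -1].
  sig13: runs — sig5 [2, 5, -1, 4]->[6, -5, 4, -1]; result 4 (same value as before).
  sig15: checked — values it read are unchanged (sig13 unchanged); reused cached 4 without running.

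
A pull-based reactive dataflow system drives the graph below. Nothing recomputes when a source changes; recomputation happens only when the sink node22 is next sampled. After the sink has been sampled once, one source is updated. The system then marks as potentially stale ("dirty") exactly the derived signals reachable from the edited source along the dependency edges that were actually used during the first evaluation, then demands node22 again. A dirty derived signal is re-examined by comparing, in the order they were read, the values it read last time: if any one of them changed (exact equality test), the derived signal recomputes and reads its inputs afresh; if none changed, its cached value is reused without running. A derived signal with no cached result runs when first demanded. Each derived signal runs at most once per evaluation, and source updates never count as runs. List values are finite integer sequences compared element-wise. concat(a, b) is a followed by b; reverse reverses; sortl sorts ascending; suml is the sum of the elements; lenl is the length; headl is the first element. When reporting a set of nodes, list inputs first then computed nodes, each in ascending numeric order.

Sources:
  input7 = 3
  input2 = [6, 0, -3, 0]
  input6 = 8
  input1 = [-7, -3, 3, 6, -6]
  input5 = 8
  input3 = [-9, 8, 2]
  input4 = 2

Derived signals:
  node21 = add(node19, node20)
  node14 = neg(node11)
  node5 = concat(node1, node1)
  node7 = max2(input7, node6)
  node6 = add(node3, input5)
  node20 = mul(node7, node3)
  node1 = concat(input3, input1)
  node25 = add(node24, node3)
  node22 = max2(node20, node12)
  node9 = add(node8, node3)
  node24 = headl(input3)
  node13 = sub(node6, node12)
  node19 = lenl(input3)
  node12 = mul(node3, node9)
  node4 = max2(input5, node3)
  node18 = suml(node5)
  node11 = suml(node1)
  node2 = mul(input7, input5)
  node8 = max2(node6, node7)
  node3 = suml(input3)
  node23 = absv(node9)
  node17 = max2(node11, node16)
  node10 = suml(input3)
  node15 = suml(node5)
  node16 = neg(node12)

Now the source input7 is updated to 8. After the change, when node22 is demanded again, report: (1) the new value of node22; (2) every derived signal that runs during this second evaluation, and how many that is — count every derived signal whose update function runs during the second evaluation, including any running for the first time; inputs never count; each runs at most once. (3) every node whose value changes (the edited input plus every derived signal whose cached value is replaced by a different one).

New value of node22: 10.
Derived signals that run: node7 — 1 in total.
Values that change: input7.
Key observation: the change is absorbed at node7 — it re-runs but produces the same value, and the output's value is unchanged.

First evaluation (everything demanded from the output):
  node3 = suml([-9, 8, 2]) = 1
  node6 = add(1, 8) = 9
  node7 = max2(3, 9) = 9
  node8 = max2(9, 9) = 9
  node9 = add(9, 1) = 10
  node12 = mul(1, 10) = 10
  node20 = mul(9, 1) = 9
  node22 = max2(9, 10) = 10

Propagation after the edit:
  node7: runs — input7 3->8; result 9 (same value as before).
  node8: checked — values it read are unchanged (node6 unchanged, node7 unchanged); reused cached 9 without running.
  node9: checked — values it read are unchanged (node8 unchanged, node3 unchanged); reused cached 10 without running.
  node12: checked — values it read are unchanged (node3 unchanged, node9 unchanged); reused cached 10 without running.
  node20: checked — values it read are unchanged (node7 unchanged, node3 unchanged); reused cached 9 without running.
  node22: checked — values it read are unchanged (node20 unchanged, node12 unchanged); reused cached 10 without running.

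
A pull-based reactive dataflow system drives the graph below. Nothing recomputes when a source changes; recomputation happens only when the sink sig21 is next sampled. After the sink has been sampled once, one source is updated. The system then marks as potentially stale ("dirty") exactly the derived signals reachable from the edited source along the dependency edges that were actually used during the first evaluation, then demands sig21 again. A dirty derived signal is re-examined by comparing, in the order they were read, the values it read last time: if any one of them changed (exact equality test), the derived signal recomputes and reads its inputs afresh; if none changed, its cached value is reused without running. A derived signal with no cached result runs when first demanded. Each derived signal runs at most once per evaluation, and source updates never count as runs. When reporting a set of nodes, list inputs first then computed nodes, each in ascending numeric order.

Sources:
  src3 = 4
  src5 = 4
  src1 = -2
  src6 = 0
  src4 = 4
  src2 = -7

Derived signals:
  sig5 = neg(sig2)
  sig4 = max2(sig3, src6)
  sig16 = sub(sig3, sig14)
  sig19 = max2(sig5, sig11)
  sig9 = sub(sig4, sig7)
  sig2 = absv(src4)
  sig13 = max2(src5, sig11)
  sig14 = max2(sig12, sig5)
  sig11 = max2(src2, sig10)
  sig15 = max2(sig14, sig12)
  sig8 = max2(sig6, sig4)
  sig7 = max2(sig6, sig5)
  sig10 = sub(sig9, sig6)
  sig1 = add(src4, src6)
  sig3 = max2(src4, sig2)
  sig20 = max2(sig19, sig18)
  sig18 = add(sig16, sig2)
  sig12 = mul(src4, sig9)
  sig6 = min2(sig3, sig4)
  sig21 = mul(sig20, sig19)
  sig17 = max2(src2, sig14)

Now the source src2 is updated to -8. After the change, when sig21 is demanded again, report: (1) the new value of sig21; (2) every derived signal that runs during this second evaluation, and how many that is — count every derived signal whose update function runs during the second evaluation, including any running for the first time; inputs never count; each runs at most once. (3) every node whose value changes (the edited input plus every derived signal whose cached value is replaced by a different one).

New value of sig21: -32.
Derived signals that run: sig11 — 1 in total.
Values that change: src2.
Key observation: the change is absorbed at sig11 — it re-runs but produces the same value, and the output's value is unchanged.

First evaluation (everything demanded from the output):
  sig2 = absv(4) = 4
  sig3 = max2(4, 4) = 4
  sig4 = max2(4, 0) = 4
  sig5 = neg(4) = -4
  sig6 = min2(4, 4) = 4
  sig7 = max2(4, -4) = 4
  sig9 = sub(4, 4) = 0
  sig10 = sub(0, 4) = -4
  sig11 = max2(-7, -4) = -4
  sig12 = mul(4, 0) = 0
  sig14 = max2(0, -4) = 0
  sig16 = sub(4, 0) = 4
  sig18 = add(4, 4) = 8
  sig19 = max2(-4, -4) = -4
  sig20 = max2(-4, 8) = 8
  sig21 = mul(8, -4) = -32

Propagation after the edit:
  sig11: runs — src2 -7->-8; result -4 (same value as before).
  sig19: checked — values it read are unchanged (sig5 unchanged, sig11 unchanged); reused cached -4 without running.
  sig20: checked — values it read are unchanged (sig19 unchanged, sig18 unchanged); reused cached 8 without running.
  sig21: checked — values it read are unchanged (sig20 unchanged, sig19 unchanged); reused cached -32 without running.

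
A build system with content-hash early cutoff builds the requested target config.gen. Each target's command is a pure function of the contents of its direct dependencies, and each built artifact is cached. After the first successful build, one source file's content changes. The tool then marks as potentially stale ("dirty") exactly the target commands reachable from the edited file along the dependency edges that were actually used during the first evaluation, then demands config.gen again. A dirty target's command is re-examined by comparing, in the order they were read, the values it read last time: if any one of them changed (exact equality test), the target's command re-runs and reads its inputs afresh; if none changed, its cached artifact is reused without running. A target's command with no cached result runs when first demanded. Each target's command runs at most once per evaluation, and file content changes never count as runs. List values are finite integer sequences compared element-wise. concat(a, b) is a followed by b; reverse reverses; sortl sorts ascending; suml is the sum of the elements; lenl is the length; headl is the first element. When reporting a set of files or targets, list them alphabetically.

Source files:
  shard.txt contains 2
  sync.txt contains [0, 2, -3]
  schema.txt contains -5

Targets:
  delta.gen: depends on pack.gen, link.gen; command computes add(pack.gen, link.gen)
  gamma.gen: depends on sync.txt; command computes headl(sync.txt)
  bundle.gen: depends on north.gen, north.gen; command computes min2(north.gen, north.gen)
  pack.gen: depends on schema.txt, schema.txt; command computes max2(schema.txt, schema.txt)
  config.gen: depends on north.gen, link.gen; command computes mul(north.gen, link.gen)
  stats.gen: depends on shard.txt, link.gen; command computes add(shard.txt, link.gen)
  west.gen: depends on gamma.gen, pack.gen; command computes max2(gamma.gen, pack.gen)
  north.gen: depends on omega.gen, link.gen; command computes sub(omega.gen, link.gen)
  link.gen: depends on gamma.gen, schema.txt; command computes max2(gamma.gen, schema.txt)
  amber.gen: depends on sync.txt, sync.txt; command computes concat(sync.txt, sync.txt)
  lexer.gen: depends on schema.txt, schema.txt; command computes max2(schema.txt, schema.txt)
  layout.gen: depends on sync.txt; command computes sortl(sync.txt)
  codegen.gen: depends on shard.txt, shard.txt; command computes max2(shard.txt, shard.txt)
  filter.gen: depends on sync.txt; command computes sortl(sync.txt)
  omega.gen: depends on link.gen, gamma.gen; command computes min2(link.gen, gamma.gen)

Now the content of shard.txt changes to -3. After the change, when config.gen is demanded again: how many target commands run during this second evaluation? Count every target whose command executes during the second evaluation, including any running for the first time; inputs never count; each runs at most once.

First evaluation (everything demanded from the output):
  gamma.gen = headl([0, 2, -3]) = 0
  link.gen = max2(0, -5) = 0
  omega.gen = min2(0, 0) = 0
  north.gen = sub(0, 0) = 0
  config.gen = mul(0, 0) = 0

Propagation after the edit:
  shard.txt feeds no computation that the output demands — nothing is marked dirty and nothing runs.

Key observation: shard.txt is never demanded by the output, so the edit triggers no recomputation at all.

Target commands that run: none — 0 in total.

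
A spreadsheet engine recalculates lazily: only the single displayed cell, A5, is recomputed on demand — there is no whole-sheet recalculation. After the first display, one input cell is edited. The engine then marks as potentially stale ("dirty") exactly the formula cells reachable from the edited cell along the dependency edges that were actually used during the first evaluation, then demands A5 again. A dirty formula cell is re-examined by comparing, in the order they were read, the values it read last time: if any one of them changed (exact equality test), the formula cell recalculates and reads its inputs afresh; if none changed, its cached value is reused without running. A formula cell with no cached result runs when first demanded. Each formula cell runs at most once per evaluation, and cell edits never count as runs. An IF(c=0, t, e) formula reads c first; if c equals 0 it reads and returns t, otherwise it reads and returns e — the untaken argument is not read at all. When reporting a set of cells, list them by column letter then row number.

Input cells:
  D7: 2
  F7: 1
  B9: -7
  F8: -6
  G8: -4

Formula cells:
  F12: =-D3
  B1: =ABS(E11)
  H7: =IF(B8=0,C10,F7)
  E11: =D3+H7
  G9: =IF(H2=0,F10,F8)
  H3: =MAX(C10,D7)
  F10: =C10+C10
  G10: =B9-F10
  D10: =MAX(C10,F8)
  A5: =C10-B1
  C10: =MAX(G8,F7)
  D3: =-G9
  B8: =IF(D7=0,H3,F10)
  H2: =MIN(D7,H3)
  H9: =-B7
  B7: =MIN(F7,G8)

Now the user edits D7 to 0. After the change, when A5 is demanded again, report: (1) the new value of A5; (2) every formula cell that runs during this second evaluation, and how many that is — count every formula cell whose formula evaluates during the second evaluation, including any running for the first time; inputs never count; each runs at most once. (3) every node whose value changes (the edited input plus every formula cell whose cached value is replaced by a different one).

New value of A5: 0.
Formula cells that run: A5, B1, B8, D3, E11, G9, H2, H3, H7 — 9 in total.
Values that change: A5, B1, B8, D3, D7, E11, G9, H2, H3.

First evaluation (everything demanded from the output):
  C10 = MAX(-4, 1) = 1
  F10 = 1 + 1 = 2
  H3 = MAX(1, 2) = 2
  B8 = IF(D7=0: D7=2 -> else branch F10) = 2
  H2 = MIN(2, 2) = 2
  G9 = IF(H2=0: H2=2 -> else branch F8) = -6
  D3 = -(-6) = 6
  H7 = IF(B8=0: B8=2 -> else branch F7) = 1
  E11 = 6 + 1 = 7
  B1 = ABS(7) = 7
  A5 = 1 - 7 = -6

Propagation after the edit:
  H3: runs — D7 2->0; result 1.
  B8: runs — D7 2->0; result 1.
  H2: runs — D7 2->0; H3 2->1; result 0.
  G9: runs — H2 2->0; result 2.
  D3: runs — G9 -6->2; result -2.
  H7: runs — B8 2->1; result 1 (same value as before).
  E11: runs — D3 6->-2; result -1.
  B1: runs — E11 7->-1; result 1.
  A5: runs — B1 7->1; result 0.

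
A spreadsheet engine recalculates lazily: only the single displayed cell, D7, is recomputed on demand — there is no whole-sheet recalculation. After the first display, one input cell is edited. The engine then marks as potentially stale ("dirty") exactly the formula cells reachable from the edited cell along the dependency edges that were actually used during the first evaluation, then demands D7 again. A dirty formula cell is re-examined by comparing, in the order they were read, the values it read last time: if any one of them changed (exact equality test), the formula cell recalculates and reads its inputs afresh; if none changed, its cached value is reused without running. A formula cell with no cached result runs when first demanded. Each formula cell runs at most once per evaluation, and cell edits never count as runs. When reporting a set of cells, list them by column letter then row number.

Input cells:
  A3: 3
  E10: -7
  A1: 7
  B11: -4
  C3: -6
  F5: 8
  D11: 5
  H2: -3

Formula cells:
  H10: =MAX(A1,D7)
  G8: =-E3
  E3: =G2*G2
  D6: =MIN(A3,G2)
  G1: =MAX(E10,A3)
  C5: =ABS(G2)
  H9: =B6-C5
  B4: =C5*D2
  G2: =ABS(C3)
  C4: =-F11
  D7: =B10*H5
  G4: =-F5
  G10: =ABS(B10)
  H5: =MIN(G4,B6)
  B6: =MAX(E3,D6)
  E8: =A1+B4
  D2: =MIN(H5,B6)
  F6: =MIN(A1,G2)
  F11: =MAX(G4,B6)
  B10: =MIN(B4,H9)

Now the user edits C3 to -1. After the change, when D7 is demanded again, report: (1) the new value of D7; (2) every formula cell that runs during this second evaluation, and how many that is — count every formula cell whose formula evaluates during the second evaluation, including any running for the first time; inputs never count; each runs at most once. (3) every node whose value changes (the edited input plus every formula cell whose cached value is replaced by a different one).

First evaluation (everything demanded from the output):
  G2 = ABS(-6) = 6
  C5 = ABS(6) = 6
  D6 = MIN(3, 6) = 3
  E3 = 6 * 6 = 36
  B6 = MAX(36, 3) = 36
  G4 = -(8) = -8
  H5 = MIN(-8, 36) = -8
  D2 = MIN(-8, 36) = -8
  B4 = 6 * -8 = -48
  H9 = 36 - 6 = 30
  B10 = MIN(-48, 30) = -48
  D7 = -48 * -8 = 384

Propagation after the edit:
  G2: runs — C3 -6->-1; result 1.
  C5: runs — G2 6->1; result 1.
  D6: runs — G2 6->1; result 1.
  E3: runs — G2 6->1; G2 6->1; result 1.
  B6: runs — E3 36->1; D6 3->1; result 1.
  H5: runs — B6 36->1; result -8 (same value as before).
  D2: runs — B6 36->1; result -8 (same value as before).
  B4: runs — C5 6->1; result -8.
  H9: runs — B6 36->1; C5 6->1; result 0.
  B10: runs — B4 -48->-8; H9 30->0; result -8.
  D7: runs — B10 -48->-8; result 64.

New value of D7: 64.
Formula cells that run: B4, B6, B10, C5, D2, D6, D7, E3, G2, H5, H9 — 11 in total.
Values that change: B4, B6, B10, C3, C5, D6, D7, E3, G2, H9.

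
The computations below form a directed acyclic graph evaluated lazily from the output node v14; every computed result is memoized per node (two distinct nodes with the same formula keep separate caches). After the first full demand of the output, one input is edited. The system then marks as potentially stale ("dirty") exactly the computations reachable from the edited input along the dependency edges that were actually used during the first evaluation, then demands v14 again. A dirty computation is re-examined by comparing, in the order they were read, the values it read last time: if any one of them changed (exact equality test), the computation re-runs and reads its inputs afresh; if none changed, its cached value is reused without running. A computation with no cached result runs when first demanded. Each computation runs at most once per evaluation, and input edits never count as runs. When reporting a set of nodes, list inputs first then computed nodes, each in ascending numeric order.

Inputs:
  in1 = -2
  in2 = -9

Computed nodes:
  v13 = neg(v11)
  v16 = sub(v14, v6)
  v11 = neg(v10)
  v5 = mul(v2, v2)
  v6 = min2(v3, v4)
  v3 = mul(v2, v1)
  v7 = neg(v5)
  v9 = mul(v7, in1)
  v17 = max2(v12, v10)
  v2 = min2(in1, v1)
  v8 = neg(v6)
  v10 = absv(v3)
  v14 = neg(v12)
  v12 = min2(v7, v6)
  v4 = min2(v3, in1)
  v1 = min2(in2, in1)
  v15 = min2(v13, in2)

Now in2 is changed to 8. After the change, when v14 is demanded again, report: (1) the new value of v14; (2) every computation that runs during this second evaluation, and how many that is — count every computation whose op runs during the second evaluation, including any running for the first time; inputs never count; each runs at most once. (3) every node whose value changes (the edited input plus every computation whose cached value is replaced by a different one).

Demanding v14 again yields 4.
9 computations run: v1, v2, v3, v4, v5, v6, v7, v12, v14.
The nodes whose values change: in2, v1, v2, v3, v5, v7, v12, v14.

First demand of the output computes:
  v1 = min2(-9, -2) = -9
  v2 = min2(-2, -9) = -9
  v3 = mul(-9, -9) = 81
  v4 = min2(81, -2) = -2
  v5 = mul(-9, -9) = 81
  v6 = min2(81, -2) = -2
  v7 = neg(81) = -81
  v12 = min2(-81, -2) = -81
  v14 = neg(-81) = 81

After the edit, cleaning proceeds:
  v1: a read changed (in2 -9->8) — executes, giving -2.
  v2: a read changed (v1 -9->-2) — executes, giving -2.
  v3: a read changed (v2 -9->-2; v1 -9->-2) — executes, giving 4.
  v4: a read changed (v3 81->4) — executes, giving -2 — identical to its old value.
  v5: a read changed (v2 -9->-2; v2 -9->-2) — executes, giving 4.
  v6: a read changed (v3 81->4) — executes, giving -2 — identical to its old value.
  v7: a read changed (v5 81->4) — executes, giving -4.
  v12: a read changed (v7 -81->-4) — executes, giving -4.
  v14: a read changed (v12 -81->-4) — executes, giving 4.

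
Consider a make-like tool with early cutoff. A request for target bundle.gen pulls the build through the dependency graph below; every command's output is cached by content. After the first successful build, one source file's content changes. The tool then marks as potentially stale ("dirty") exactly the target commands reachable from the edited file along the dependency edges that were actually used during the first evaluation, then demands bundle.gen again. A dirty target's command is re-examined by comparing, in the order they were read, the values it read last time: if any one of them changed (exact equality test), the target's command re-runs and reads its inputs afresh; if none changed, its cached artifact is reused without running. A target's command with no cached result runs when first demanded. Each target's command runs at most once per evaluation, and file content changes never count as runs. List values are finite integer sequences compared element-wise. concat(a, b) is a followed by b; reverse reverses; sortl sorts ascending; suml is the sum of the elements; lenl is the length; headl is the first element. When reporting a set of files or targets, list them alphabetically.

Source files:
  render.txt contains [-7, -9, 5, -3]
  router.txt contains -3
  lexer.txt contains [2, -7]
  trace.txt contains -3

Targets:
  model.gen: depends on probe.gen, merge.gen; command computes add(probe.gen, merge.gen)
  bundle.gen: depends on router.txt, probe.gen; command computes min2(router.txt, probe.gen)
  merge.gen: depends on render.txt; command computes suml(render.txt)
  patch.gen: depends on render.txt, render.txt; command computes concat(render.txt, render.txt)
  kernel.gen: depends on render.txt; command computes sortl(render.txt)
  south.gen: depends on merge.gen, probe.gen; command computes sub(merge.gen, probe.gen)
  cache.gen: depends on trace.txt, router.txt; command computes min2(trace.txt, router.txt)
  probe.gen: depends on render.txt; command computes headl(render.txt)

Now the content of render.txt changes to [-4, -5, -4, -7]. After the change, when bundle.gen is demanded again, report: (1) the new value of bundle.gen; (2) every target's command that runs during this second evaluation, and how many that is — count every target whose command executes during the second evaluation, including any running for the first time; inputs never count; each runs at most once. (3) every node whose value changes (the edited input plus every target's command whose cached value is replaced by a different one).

First demand of the output computes:
  probe.gen = headl([-7, -9, 5, -3]) = -7
  bundle.gen = min2(-3, -7) = -7

After the edit, cleaning proceeds:
  probe.gen: a read changed (render.txt [-7, -9, 5, -3]->[-4, -5, -4, -7]) — executes, giving -4.
  bundle.gen: a read changed (probe.gen -7->-4) — executes, giving -4.

Demanding bundle.gen again yields -4.
2 target commands run: bundle.gen, probe.gen.
The nodes whose values change: bundle.gen, probe.gen, render.txt.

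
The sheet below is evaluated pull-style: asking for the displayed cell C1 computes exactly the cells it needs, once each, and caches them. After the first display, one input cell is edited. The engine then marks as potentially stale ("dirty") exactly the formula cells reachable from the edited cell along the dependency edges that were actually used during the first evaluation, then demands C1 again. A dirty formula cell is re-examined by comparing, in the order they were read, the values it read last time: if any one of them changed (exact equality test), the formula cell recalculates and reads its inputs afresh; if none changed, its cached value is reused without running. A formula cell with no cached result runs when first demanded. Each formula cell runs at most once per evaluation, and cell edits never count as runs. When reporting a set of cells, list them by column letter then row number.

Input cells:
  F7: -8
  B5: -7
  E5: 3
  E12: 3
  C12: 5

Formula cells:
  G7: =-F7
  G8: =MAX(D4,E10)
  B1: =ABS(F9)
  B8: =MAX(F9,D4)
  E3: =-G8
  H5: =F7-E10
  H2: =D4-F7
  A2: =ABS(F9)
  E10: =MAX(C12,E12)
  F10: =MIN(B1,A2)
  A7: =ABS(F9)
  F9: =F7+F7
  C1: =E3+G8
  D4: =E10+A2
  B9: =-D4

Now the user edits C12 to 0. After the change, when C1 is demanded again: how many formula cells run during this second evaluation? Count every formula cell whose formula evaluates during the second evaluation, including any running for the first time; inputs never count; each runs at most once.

5 formula cells run: C1, D4, E3, E10, G8.

First demand of the output computes:
  E10 = MAX(5, 3) = 5
  F9 = -8 + -8 = -16
  A2 = ABS(-16) = 16
  D4 = 5 + 16 = 21
  G8 = MAX(21, 5) = 21
  E3 = -(21) = -21
  C1 = -21 + 21 = 0

After the edit, cleaning proceeds:
  E10: a read changed (C12 5->0) — executes, giving 3.
  D4: a read changed (E10 5->3) — executes, giving 19.
  G8: a read changed (D4 21->19; E10 5->3) — executes, giving 19.
  E3: a read changed (G8 21->19) — executes, giving -19.
  C1: a read changed (E3 -21->-19; G8 21->19) — executes, giving 0 — identical to its old value.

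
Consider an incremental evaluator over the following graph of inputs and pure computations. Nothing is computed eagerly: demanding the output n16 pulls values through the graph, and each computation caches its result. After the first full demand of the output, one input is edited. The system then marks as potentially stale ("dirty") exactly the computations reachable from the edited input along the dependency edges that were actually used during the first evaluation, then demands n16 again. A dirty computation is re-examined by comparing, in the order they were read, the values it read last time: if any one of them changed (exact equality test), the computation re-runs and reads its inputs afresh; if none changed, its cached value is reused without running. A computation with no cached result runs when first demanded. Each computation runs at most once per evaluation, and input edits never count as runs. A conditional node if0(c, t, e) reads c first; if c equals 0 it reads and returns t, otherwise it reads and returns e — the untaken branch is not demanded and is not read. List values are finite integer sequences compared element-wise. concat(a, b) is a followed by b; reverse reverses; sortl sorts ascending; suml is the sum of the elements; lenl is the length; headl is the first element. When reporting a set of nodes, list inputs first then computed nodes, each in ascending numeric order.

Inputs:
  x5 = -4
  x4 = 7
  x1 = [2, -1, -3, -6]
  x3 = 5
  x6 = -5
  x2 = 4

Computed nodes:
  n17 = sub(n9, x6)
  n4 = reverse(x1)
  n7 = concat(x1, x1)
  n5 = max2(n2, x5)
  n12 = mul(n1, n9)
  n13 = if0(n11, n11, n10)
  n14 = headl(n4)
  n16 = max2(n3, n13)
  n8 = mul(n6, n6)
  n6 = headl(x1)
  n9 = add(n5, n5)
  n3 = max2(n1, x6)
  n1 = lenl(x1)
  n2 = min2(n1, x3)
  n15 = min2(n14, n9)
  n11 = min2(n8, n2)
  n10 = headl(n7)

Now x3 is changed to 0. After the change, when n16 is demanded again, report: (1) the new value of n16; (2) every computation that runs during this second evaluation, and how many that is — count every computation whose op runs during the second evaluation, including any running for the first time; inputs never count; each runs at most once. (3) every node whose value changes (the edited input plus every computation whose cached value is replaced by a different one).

n16 now evaluates to 4.
Run set: n2, n11, n13, n16 (4 run).
Changed values: x3, n2, n11, n13.

Initial pass — values computed on the first demand:
  n1 = lenl([2, -1, -3, -6]) = 4
  n2 = min2(4, 5) = 4
  n3 = max2(4, -5) = 4
  n6 = headl([2, -1, -3, -6]) = 2
  n7 = concat([2, -1, -3, -6], [2, -1, -3, -6]) = [2, -1, -3, -6, 2, -1, -3, -6]
  n8 = mul(2, 2) = 4
  n10 = headl([2, -1, -3, -6, 2, -1, -3, -6]) = 2
  n11 = min2(4, 4) = 4
  n13 = if0(n11=4 -> else branch n10) = 2
  n16 = max2(4, 2) = 4

Second demand — change propagation:
  n2: re-runs because x3 5->0; new result 0.
  n11: re-runs because n2 4->0; new result 0.
  n13: re-runs because n11 4->0; new result 0.
  n16: re-runs because n13 2->0; new result 4 (unchanged).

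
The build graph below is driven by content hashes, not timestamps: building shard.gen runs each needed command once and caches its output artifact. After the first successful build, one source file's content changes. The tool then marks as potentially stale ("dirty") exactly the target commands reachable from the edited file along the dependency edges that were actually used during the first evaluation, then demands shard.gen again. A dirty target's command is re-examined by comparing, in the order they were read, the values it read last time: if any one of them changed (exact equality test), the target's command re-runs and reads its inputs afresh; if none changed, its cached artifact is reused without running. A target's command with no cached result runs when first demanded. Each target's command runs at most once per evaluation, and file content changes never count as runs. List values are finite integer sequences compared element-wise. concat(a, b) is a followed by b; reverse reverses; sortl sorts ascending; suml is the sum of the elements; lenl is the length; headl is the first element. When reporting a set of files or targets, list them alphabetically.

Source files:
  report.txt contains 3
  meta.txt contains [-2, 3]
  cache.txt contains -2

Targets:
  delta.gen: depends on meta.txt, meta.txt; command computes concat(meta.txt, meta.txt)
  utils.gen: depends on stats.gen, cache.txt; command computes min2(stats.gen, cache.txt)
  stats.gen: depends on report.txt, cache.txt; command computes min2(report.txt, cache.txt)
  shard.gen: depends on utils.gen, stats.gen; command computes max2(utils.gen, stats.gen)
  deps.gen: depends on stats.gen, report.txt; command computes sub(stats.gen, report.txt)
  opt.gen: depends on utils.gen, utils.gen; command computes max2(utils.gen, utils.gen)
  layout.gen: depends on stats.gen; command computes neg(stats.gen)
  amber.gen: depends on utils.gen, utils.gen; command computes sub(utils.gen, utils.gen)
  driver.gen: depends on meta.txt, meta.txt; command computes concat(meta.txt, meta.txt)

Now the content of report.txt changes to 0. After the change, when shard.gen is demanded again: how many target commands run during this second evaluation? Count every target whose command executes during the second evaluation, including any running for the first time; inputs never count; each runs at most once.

Run set: stats.gen (1 run).
The important point: stats.gen recomputes to an identical value, and the output ends up unchanged.

Initial pass — values computed on the first demand:
  stats.gen = min2(3, -2) = -2
  utils.gen = min2(-2, -2) = -2
  shard.gen = max2(-2, -2) = -2

Second demand — change propagation:
  stats.gen: re-runs because report.txt 3->0; new result -2 (unchanged).
  utils.gen: re-examined; everything it read last time is the same (stats.gen unchanged, cache.txt unchanged) — cache -2 kept, no run.
  shard.gen: re-examined; everything it read last time is the same (utils.gen unchanged, stats.gen unchanged) — cache -2 kept, no run.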